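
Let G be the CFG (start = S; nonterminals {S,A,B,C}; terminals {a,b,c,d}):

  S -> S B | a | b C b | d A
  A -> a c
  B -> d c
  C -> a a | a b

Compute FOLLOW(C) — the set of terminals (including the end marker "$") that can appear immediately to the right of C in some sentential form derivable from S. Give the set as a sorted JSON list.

Compute FIRST by fixpoint:
[1]
  A via A→a c: +{a}
  B via B→d c: +{d}
  C via C→a a: +{a}
  S via S→a: +{a}
  S via S→b C b: +{b}
  S via S→d A: +{d}
  FIRST[S]={a,b,d}  FIRST[A]={a}  FIRST[B]={d}  FIRST[C]={a}
[2] (stable)
  FIRST[S]={a,b,d}  FIRST[A]={a}  FIRST[B]={d}  FIRST[C]={a}

FOLLOW iteration:
initialize: $ ∈ FOLLOW(S)
[1]
  S→S B: FOLLOW(S) ⊇ FIRST(B) = {d}; new: +{d}
  S→S B: FOLLOW(B) ⊇ FOLLOW(S) ⊇ {$,d}; new: +{$,d}
  S→b C b: FOLLOW(C) ⊇ FIRST(b) = {b}; new: +{b}
  S→d A: FOLLOW(A) ⊇ FOLLOW(S) ⊇ {$,d}; new: +{$,d}
  FOLLOW(S)={$,d}  FOLLOW(A)={$,d}  FOLLOW(B)={$,d}  FOLLOW(C)={b}
[2] (no change)
  FOLLOW(S)={$,d}  FOLLOW(A)={$,d}  FOLLOW(B)={$,d}  FOLLOW(C)={b}

FOLLOW(C) = ["b"]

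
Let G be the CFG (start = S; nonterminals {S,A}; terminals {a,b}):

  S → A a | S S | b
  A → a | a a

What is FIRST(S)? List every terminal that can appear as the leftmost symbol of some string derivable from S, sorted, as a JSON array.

FIRST iteration:
pass 1:
  A via A→a: +{a}
  S via S→A a: +{a}
  S via S→b: +{b}
  FIRST[S]={a,b}  FIRST[A]={a}
pass 2: (stable)
  FIRST[S]={a,b}  FIRST[A]={a}

FIRST(S) = ["a", "b"]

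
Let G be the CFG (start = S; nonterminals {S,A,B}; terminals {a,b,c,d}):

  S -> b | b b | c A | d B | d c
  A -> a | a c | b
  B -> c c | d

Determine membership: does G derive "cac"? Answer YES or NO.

CNF form of G:
  S -> T1 A | T2 T2 | T3 B | T3 T1 | b
  A -> T0 T1 | a | b
  B -> T1 T1 | d
  T0 -> a
  T1 -> c
  T2 -> b
  T3 -> d

CYK table (by increasing span):
  [0..0]={T1}  "c"  orig:{}
  [1..1]={A,T0}  "a"  orig:{A}
  [2..2]={T1}  "c"  orig:{}
  [0..1]={S}  "ca"
  [1..2]={A}  "ac"
  [0..2]={S}  "cac"

S ∈ T[0,2] ⇒ YES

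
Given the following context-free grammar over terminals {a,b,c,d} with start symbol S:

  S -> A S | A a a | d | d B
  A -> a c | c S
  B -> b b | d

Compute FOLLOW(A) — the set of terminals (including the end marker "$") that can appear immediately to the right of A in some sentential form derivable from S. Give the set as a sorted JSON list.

Compute FIRST by fixpoint:
[1]
  A via A→a c: +{a}
  A via A→c S: +{c}
  B via B→b b: +{b}
  B via B→d: +{d}
  S via S→A S: +{a,c}
  S via S→d: +{d}
  S: {a,c,d}  A: {a,c}  B: {b,d}
[2] (no change)
  S: {a,c,d}  A: {a,c}  B: {b,d}

FOLLOW sets:
initialize: $ ∈ FOLLOW(S)
pass 1:
  S→A S: FOLLOW(A) ⊇ FIRST(S) = {a,c,d}; new: +{a,c,d}
  S→d B: FOLLOW(B) ⊇ FOLLOW(S) ⊇ {$}; new: +{$}
  FOLLOW(S)={$}  FOLLOW(A)={a,c,d}  FOLLOW(B)={$}
pass 2:
  A→c S: FOLLOW(S) ⊇ FOLLOW(A) ⊇ {a,c,d}; new: +{a,c,d}
  S→d B: FOLLOW(B) ⊇ FOLLOW(S) ⊇ {$,a,c,d}; new: +{a,c,d}
  FOLLOW(S)={$,a,c,d}  FOLLOW(A)={a,c,d}  FOLLOW(B)={$,a,c,d}
pass 3: — fixpoint
  FOLLOW(S)={$,a,c,d}  FOLLOW(A)={a,c,d}  FOLLOW(B)={$,a,c,d}

FOLLOW(A) = ["a", "c", "d"]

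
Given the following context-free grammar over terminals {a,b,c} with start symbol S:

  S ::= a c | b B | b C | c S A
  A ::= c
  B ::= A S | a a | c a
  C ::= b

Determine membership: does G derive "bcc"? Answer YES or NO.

Convert to CNF:
  S -> T0 T1 | T1 X3 | T2 B | T2 C
  A -> c
  B -> A S | T0 T0 | T1 T0
  C -> b
  T0 -> a
  T1 -> c
  T2 -> b
  X3 -> S A

CYK table (by increasing span):
  cell(0,0) b: {C,T2}  orig:{C}
  cell(1,1) c: {A,T1}  orig:{A}
  cell(2,2) c: {A,T1}  orig:{A}
  cell(0,1) bc: ∅
  cell(1,2) cc: ∅
  cell(0,2) bcc: ∅

S ∉ T[0,2] ⇒ NO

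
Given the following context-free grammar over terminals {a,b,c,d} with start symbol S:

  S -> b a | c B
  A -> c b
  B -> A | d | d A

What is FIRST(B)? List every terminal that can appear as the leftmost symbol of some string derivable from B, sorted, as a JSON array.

Compute FIRST by fixpoint:
pass 1:
  A via A→c b: +{c}
  B via B→A: +{c}
  B via B→d: +{d}
  S via S→b a: +{b}
  S via S→c B: +{c}
  S: {b,c}  A: {c}  B: {c,d}
pass 2: (stable)
  S: {b,c}  A: {c}  B: {c,d}

FIRST(B) = ["c", "d"]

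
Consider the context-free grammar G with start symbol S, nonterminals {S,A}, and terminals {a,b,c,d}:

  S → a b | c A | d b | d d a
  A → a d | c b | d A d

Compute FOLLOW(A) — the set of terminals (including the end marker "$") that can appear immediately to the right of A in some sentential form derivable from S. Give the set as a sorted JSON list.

Compute FIRST by fixpoint:
pass 1:
  A via A→a d: +{a}
  A via A→c b: +{c}
  A via A→d A d: +{d}
  S via S→a b: +{a}
  S via S→c A: +{c}
  S via S→d b: +{d}
  S: {a,c,d}  A: {a,c,d}
pass 2: (no change)
  S: {a,c,d}  A: {a,c,d}

FOLLOW iteration:
seed FOLLOW(S) with $
round 1:
  A→d A d: FOLLOW(A) ⊇ FIRST(d) = {d}; new: +{d}
  S→c A: FOLLOW(A) ⊇ FOLLOW(S) ⊇ {$}; new: +{$}
  FOLLOW(S)={$}  FOLLOW(A)={$,d}
round 2: — fixpoint
  FOLLOW(S)={$}  FOLLOW(A)={$,d}

FOLLOW(A) = ["$", "d"]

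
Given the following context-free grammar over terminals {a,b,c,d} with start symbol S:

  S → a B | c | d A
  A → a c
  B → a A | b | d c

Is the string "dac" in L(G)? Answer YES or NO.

Convert to CNF:
  S -> T0 B | T2 A | c
  A -> T0 T1
  B -> T0 A | T2 T1 | b
  T0 -> a
  T1 -> c
  T2 -> d

Fill CYK table bottom-up:
  cell(0,0) d: {T2}  orig:{}
  cell(1,1) a: {T0}  orig:{}
  cell(2,2) c: {S,T1}  orig:{S}
  cell(0,1) da: ∅
  cell(1,2) ac: {A}
  cell(0,2) dac: {S}

S ∈ T[0,2] ⇒ YES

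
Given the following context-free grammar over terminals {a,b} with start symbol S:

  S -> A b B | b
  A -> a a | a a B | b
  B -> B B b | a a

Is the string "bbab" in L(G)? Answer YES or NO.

CNF form of G:
  S -> A X4 | b
  A -> T0 T0 | T0 X2 | b
  B -> B X3 | T0 T0
  T0 -> a
  T1 -> b
  X2 -> T0 B
  X3 -> B T1
  X4 -> T1 B

CYK table (by increasing span):
  cell(0,0) b: {A,S,T1}  orig:{A,S}
  cell(1,1) b: {A,S,T1}  orig:{A,S}
  cell(2,2) a: {T0}  orig:{}
  cell(3,3) b: {A,S,T1}  orig:{A,S}
  cell(0,1) bb: ∅
  cell(1,2) ba: ∅
  cell(2,3) ab: ∅
  cell(0,2) bba: ∅
  cell(1,3) bab: ∅
  cell(0,3) bbab: ∅

S ∉ T[0,3] ⇒ NO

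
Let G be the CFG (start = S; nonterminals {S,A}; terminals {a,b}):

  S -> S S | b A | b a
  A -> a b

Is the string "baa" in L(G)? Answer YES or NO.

Convert to CNF:
  S -> S S | T1 A | T1 T0
  A -> T0 T1
  T0 -> a
  T1 -> b

CYK fill:
  cell(0,0) b: {T1}  orig:{}
  cell(1,1) a: {T0}  orig:{}
  cell(2,2) a: {T0}  orig:{}
  cell(0,1) ba: {S}
  cell(1,2) aa: ∅
  cell(0,2) baa: ∅

S ∉ T[0,2] ⇒ NO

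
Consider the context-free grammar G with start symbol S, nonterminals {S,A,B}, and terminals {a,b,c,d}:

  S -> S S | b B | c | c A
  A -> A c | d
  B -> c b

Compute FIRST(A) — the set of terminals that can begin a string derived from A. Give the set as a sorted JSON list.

FIRST iteration:
round 1:
  A via A→d: +{d}
  B via B→c b: +{c}
  S via S→b B: +{b}
  S via S→c: +{c}
  FIRST(S)={b,c}  FIRST(A)={d}  FIRST(B)={c}
round 2: (no change)
  FIRST(S)={b,c}  FIRST(A)={d}  FIRST(B)={c}

FIRST(A) = ["d"]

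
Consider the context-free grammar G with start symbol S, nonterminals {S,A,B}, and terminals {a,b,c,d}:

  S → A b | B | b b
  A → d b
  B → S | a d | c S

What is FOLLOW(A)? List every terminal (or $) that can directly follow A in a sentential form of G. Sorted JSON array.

FIRST sets, iterate to fixpoint:
pass 1:
  A via A→d b: +{d}
  B via B→a d: +{a}
  B via B→c S: +{c}
  S via S→A b: +{d}
  S via S→B: +{a,c}
  S via S→b b: +{b}
  FIRST[S]={a,b,c,d}  FIRST[A]={d}  FIRST[B]={a,c}
pass 2:
  B via B→S: +{b,d}
  FIRST[S]={a,b,c,d}  FIRST[A]={d}  FIRST[B]={a,b,c,d}
pass 3: — fixpoint
  FIRST[S]={a,b,c,d}  FIRST[A]={d}  FIRST[B]={a,b,c,d}

FOLLOW sets:
FOLLOW(S) := {$}
iter 1:
  S→A b: FOLLOW(A) ⊇ FIRST(b) = {b}; new: +{b}
  S→B: FOLLOW(B) ⊇ FOLLOW(S) ⊇ {$}; new: +{$}
  FOLLOW[S]={$}  FOLLOW[A]={b}  FOLLOW[B]={$}
iter 2: — fixpoint
  FOLLOW[S]={$}  FOLLOW[A]={b}  FOLLOW[B]={$}

FOLLOW(A) = ["b"]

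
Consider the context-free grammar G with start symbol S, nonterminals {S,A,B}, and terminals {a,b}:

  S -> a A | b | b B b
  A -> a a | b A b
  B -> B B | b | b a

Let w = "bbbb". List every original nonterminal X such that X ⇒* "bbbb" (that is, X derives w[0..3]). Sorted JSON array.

Convert to CNF:
  S -> T0 A | T1 X3 | b
  A -> T0 T0 | T1 X2
  B -> B B | T1 T0 | b
  T0 -> a
  T1 -> b
  X2 -> A T1
  X3 -> B T1

CYK fill — only the sub-triangle for w[0..3]:
  T[0,0] 'b' = {B,S,T1}  orig:{B,S}
  T[1,1] 'b' = {B,S,T1}  orig:{B,S}
  T[2,2] 'b' = {B,S,T1}  orig:{B,S}
  T[3,3] 'b' = {B,S,T1}  orig:{B,S}
  T[0,1] 'bb' = {B,X3}  orig:{B}
  T[1,2] 'bb' = {B,X3}  orig:{B}
  T[2,3] 'bb' = {B,X3}  orig:{B}
  T[0,2] 'bbb' = {B,S,X3}  orig:{B,S}
  T[1,3] 'bbb' = {B,S,X3}  orig:{B,S}
  T[0,3] 'bbbb' = {B,S,X3}  orig:{B,S}

Original NTs in T[0,3] deriving "bbbb": ["B", "S"]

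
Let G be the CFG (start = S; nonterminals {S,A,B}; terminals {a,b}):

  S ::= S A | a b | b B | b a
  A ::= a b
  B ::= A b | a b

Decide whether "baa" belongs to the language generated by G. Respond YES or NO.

Convert to CNF:
  S -> S A | T0 T1 | T1 B | T1 T0
  A -> T0 T1
  B -> A T1 | T0 T1
  T0 -> a
  T1 -> b

Fill CYK table bottom-up:
  cell(0,0) b: {T1}  orig:{}
  cell(1,1) a: {T0}  orig:{}
  cell(2,2) a: {T0}  orig:{}
  cell(0,1) ba: {S}
  cell(1,2) aa: ∅
  cell(0,2) baa: ∅

S ∉ T[0,2] ⇒ NO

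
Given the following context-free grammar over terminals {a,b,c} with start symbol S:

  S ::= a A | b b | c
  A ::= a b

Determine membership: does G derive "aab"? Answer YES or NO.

Convert to CNF:
  S -> T0 A | T1 T1 | c
  A -> T0 T1
  T0 -> a
  T1 -> b

CYK table (by increasing span):
  cell(0,0) a: {T0}  orig:{}
  cell(1,1) a: {T0}  orig:{}
  cell(2,2) b: {T1}  orig:{}
  cell(0,1) aa: ∅
  cell(1,2) ab: {A}
  cell(0,2) aab: {S}

S ∈ T[0,2] ⇒ YES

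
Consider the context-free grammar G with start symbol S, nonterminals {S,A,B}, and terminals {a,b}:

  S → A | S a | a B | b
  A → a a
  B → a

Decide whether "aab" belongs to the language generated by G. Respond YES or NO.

Convert to CNF:
  S -> S T0 | T0 B | T0 T0 | b
  A -> T0 T0
  B -> a
  T0 -> a

CYK fill:
  cell(0,0) a: {B,T0}  orig:{B}
  cell(1,1) a: {B,T0}  orig:{B}
  cell(2,2) b: {S}
  cell(0,1) aa: {A,S}
  cell(1,2) ab: ∅
  cell(0,2) aab: ∅

S ∉ T[0,2] ⇒ NO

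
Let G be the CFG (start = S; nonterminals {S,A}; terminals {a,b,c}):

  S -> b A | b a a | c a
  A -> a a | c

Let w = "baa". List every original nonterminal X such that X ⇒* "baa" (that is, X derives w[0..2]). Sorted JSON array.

CNF form of G:
  S -> T1 A | T1 X3 | T2 T0
  A -> T0 T0 | c
  T0 -> a
  T1 -> b
  T2 -> c
  X3 -> T0 T0

Fill CYK table bottom-up, restricted to cells inside w[0..2]:
  [0..0]={T1}  "b"  orig:{}
  [1..1]={T0}  "a"  orig:{}
  [2..2]={T0}  "a"  orig:{}
  [0..1]=∅  "ba"
  [1..2]={A,X3}  "aa"  orig:{A}
  [0..2]={S}  "baa"

Original NTs in T[0,2] deriving "baa": ["S"]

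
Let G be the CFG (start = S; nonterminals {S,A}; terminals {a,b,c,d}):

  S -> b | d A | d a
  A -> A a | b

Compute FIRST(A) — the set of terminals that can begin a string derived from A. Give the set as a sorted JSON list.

FIRST sets, iterate to fixpoint:
iter 1:
  A via A→b: +{b}
  S via S→b: +{b}
  S via S→d A: +{d}
  FIRST[S]={b,d}  FIRST[A]={b}
iter 2: (stable)
  FIRST[S]={b,d}  FIRST[A]={b}

FIRST(A) = ["b"]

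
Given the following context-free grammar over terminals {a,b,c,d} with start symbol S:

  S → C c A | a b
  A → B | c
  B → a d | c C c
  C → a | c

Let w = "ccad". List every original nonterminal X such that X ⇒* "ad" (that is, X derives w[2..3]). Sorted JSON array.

CNF form of G:
  S -> C X6 | T0 T3
  A -> T0 T1 | T2 X4 | c
  B -> T0 T1 | T2 X5
  C -> a | c
  T0 -> a
  T1 -> d
  T2 -> c
  T3 -> b
  X4 -> C T2
  X5 -> C T2
  X6 -> T2 A

CYK table (by increasing span) (cells [i..j] with 2 ≤ i ≤ j ≤ 3 only):
  [2..2]={C,T0}  "a"  orig:{C}
  [3..3]={T1}  "d"  orig:{}
  [2..3]={A,B}  "ad"

Original NTs in T[2,3] deriving "ad": ["A", "B"]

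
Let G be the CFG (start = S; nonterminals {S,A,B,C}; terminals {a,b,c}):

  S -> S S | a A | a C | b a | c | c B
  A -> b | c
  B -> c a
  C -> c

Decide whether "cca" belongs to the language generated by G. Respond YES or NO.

Convert to CNF:
  S -> S S | T0 B | T1 A | T1 C | T2 T1 | c
  A -> b | c
  B -> T0 T1
  C -> c
  T0 -> c
  T1 -> a
  T2 -> b

CYK table (by increasing span):
  T[0,0] 'c' = {A,C,S,T0}  orig:{A,C,S}
  T[1,1] 'c' = {A,C,S,T0}  orig:{A,C,S}
  T[2,2] 'a' = {T1}  orig:{}
  T[0,1] 'cc' = {S}
  T[1,2] 'ca' = {B}
  T[0,2] 'cca' = {S}

S ∈ T[0,2] ⇒ YES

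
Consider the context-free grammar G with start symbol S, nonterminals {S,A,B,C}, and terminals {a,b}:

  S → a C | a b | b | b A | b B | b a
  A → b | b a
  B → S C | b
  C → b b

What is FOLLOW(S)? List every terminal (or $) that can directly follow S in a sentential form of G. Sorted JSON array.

FIRST sets, iterate to fixpoint:
pass 1:
  A via A→b: +{b}
  B via B→b: +{b}
  C via C→b b: +{b}
  S via S→a C: +{a}
  S via S→b: +{b}
  S: {a,b}  A: {b}  B: {b}  C: {b}
pass 2:
  B via B→S C: +{a}
  S: {a,b}  A: {b}  B: {a,b}  C: {b}
pass 3: — fixpoint
  S: {a,b}  A: {b}  B: {a,b}  C: {b}

Compute FOLLOW by fixpoint:
FOLLOW(S) := {$}
pass 1:
  B→S C: FOLLOW(S) ⊇ FIRST(C) = {b}; new: +{b}
  S→a C: FOLLOW(C) ⊇ FOLLOW(S) ⊇ {$,b}; new: +{$,b}
  S→b A: FOLLOW(A) ⊇ FOLLOW(S) ⊇ {$,b}; new: +{$,b}
  S→b B: FOLLOW(B) ⊇ FOLLOW(S) ⊇ {$,b}; new: +{$,b}
  S: {$,b}  A: {$,b}  B: {$,b}  C: {$,b}
pass 2: — fixpoint
  S: {$,b}  A: {$,b}  B: {$,b}  C: {$,b}

FOLLOW(S) = ["$", "b"]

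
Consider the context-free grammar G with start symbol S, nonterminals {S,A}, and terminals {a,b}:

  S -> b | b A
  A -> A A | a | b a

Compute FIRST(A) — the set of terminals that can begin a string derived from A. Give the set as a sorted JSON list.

FIRST sets, iterate to fixpoint:
round 1:
  A via A→a: +{a}
  A via A→b a: +{b}
  S via S→b: +{b}
  FIRST(S)={b}  FIRST(A)={a,b}
round 2: (no change)
  FIRST(S)={b}  FIRST(A)={a,b}

FIRST(A) = ["a", "b"]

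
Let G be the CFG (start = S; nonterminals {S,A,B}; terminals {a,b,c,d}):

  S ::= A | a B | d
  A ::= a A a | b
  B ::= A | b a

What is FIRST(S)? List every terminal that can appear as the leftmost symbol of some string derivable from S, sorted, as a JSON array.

FIRST sets, iterate to fixpoint:
iter 1:
  A via A→a A a: +{a}
  A via A→b: +{b}
  B via B→A: +{a,b}
  S via S→A: +{a,b}
  S via S→d: +{d}
  FIRST(S)={a,b,d}  FIRST(A)={a,b}  FIRST(B)={a,b}
iter 2: done
  FIRST(S)={a,b,d}  FIRST(A)={a,b}  FIRST(B)={a,b}

FIRST(S) = ["a", "b", "d"]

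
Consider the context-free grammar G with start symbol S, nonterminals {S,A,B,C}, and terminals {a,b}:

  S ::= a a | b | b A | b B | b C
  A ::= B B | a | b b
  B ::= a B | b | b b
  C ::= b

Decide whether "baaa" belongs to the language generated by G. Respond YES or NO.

Convert to CNF:
  S -> T0 A | T0 B | T0 C | T1 T1 | b
  A -> B B | T0 T0 | a
  B -> T0 T0 | T1 B | b
  C -> b
  T0 -> b
  T1 -> a

Fill CYK table bottom-up:
  T[0,0] 'b' = {B,C,S,T0}  orig:{B,C,S}
  T[1,1] 'a' = {A,T1}  orig:{A}
  T[2,2] 'a' = {A,T1}  orig:{A}
  T[3,3] 'a' = {A,T1}  orig:{A}
  T[0,1] 'ba' = {S}
  T[1,2] 'aa' = {S}
  T[2,3] 'aa' = {S}
  T[0,2] 'baa' = ∅
  T[1,3] 'aaa' = ∅
  T[0,3] 'baaa' = ∅

S ∉ T[0,3] ⇒ NO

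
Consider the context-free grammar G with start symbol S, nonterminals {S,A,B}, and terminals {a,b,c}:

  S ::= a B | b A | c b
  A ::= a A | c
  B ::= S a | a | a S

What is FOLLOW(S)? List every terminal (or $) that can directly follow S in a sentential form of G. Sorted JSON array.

FIRST iteration:
[1]
  A via A→a A: +{a}
  A via A→c: +{c}
  B via B→a: +{a}
  S via S→a B: +{a}
  S via S→b A: +{b}
  S via S→c b: +{c}
  S: {a,b,c}  A: {a,c}  B: {a}
[2]
  B via B→S a: +{b,c}
  S: {a,b,c}  A: {a,c}  B: {a,b,c}
[3] done
  S: {a,b,c}  A: {a,c}  B: {a,b,c}

FOLLOW iteration:
seed FOLLOW(S) with $
pass 1:
  B→S a: FOLLOW(S) ⊇ FIRST(a) = {a}; new: +{a}
  S→a B: FOLLOW(B) ⊇ FOLLOW(S) ⊇ {$,a}; new: +{$,a}
  S→b A: FOLLOW(A) ⊇ FOLLOW(S) ⊇ {$,a}; new: +{$,a}
  S: {$,a}  A: {$,a}  B: {$,a}
pass 2: (stable)
  S: {$,a}  A: {$,a}  B: {$,a}

FOLLOW(S) = ["$", "a"]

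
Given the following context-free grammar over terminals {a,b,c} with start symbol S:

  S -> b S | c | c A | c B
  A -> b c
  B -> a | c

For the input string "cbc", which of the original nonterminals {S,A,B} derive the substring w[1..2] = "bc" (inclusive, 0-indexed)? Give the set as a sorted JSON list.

Convert to CNF:
  S -> T0 S | T1 A | T1 B | c
  A -> T0 T1
  B -> a | c
  T0 -> b
  T1 -> c

CYK fill — only the sub-triangle for w[1..2]:
  T[1,1] 'b' = {T0}  orig:{}
  T[2,2] 'c' = {B,S,T1}  orig:{B,S}
  T[1,2] 'bc' = {A,S}

Original NTs in T[1,2] deriving "bc": ["A", "S"]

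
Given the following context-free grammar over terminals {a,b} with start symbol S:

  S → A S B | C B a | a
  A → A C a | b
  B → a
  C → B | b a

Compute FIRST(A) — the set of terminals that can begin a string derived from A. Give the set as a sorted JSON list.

FIRST iteration:
iter 1:
  A via A→b: +{b}
  B via B→a: +{a}
  C via C→B: +{a}
  C via C→b a: +{b}
  S via S→A S B: +{b}
  S via S→C B a: +{a}
  S: {a,b}  A: {b}  B: {a}  C: {a,b}
iter 2: (no change)
  S: {a,b}  A: {b}  B: {a}  C: {a,b}

FIRST(A) = ["b"]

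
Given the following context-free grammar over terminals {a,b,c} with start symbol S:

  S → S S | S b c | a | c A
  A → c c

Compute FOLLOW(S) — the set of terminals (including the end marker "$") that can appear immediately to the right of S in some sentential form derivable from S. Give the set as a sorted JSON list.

FIRST sets, iterate to fixpoint:
[1]
  A via A→c c: +{c}
  S via S→a: +{a}
  S via S→c A: +{c}
  FIRST(S)={a,c}  FIRST(A)={c}
[2] (stable)
  FIRST(S)={a,c}  FIRST(A)={c}

FOLLOW sets:
FOLLOW(S) := {$}
[1]
  S→S S: FOLLOW(S) ⊇ FIRST(S) = {a,c}; new: +{a,c}
  S→S b c: FOLLOW(S) ⊇ FIRST(b) = {b}; new: +{b}
  S→c A: FOLLOW(A) ⊇ FOLLOW(S) ⊇ {$,a,b,c}; new: +{$,a,b,c}
  S: {$,a,b,c}  A: {$,a,b,c}
[2] (stable)
  S: {$,a,b,c}  A: {$,a,b,c}

FOLLOW(S) = ["$", "a", "b", "c"]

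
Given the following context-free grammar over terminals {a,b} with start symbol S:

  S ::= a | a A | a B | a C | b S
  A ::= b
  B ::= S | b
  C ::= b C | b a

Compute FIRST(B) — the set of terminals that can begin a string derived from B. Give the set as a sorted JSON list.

Compute FIRST by fixpoint:
pass 1:
  A via A→b: +{b}
  B via B→b: +{b}
  C via C→b C: +{b}
  S via S→a: +{a}
  S via S→b S: +{b}
  FIRST[S]={a,b}  FIRST[A]={b}  FIRST[B]={b}  FIRST[C]={b}
pass 2:
  B via B→S: +{a}
  FIRST[S]={a,b}  FIRST[A]={b}  FIRST[B]={a,b}  FIRST[C]={b}
pass 3: done
  FIRST[S]={a,b}  FIRST[A]={b}  FIRST[B]={a,b}  FIRST[C]={b}

FIRST(B) = ["a", "b"]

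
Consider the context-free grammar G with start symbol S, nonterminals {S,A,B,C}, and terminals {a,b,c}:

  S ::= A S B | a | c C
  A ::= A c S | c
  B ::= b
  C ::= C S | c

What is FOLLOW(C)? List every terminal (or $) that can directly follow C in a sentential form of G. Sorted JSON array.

FIRST iteration:
pass 1:
  A via A→c: +{c}
  B via B→b: +{b}
  C via C→c: +{c}
  S via S→A S B: +{c}
  S via S→a: +{a}
  FIRST[S]={a,c}  FIRST[A]={c}  FIRST[B]={b}  FIRST[C]={c}
pass 2: (no change)
  FIRST[S]={a,c}  FIRST[A]={c}  FIRST[B]={b}  FIRST[C]={c}

FOLLOW iteration:
FOLLOW(S) := {$}
[1]
  A→A c S: FOLLOW(A) ⊇ FIRST(c) = {c}; new: +{c}
  A→A c S: FOLLOW(S) ⊇ FOLLOW(A) ⊇ {c}; new: +{c}
  C→C S: FOLLOW(C) ⊇ FIRST(S) = {a,c}; new: +{a,c}
  C→C S: FOLLOW(S) ⊇ FOLLOW(C) ⊇ {a,c}; new: +{a}
  S→A S B: FOLLOW(A) ⊇ FIRST(S) = {a,c}; new: +{a}
  S→A S B: FOLLOW(S) ⊇ FIRST(B) = {b}; new: +{b}
  S→A S B: FOLLOW(B) ⊇ FOLLOW(S) ⊇ {$,a,b,c}; new: +{$,a,b,c}
  S→c C: FOLLOW(C) ⊇ FOLLOW(S) ⊇ {$,a,b,c}; new: +{$,b}
  FOLLOW[S]={$,a,b,c}  FOLLOW[A]={a,c}  FOLLOW[B]={$,a,b,c}  FOLLOW[C]={$,a,b,c}
[2] done
  FOLLOW[S]={$,a,b,c}  FOLLOW[A]={a,c}  FOLLOW[B]={$,a,b,c}  FOLLOW[C]={$,a,b,c}

FOLLOW(C) = ["$", "a", "b", "c"]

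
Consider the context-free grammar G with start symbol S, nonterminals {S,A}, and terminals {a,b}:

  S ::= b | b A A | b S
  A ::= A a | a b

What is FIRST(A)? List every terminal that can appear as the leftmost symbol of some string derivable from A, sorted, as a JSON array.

FIRST sets, iterate to fixpoint:
pass 1:
  A via A→a b: +{a}
  S via S→b: +{b}
  FIRST[S]={b}  FIRST[A]={a}
pass 2: — fixpoint
  FIRST[S]={b}  FIRST[A]={a}

FIRST(A) = ["a"]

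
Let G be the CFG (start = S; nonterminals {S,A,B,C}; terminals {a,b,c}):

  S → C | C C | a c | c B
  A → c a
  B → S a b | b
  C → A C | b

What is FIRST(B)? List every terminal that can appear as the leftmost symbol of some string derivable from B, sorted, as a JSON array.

FIRST sets, iterate to fixpoint:
pass 1:
  A via A→c a: +{c}
  B via B→b: +{b}
  C via C→A C: +{c}
  C via C→b: +{b}
  S via S→C: +{b,c}
  S via S→a c: +{a}
  FIRST(S)={a,b,c}  FIRST(A)={c}  FIRST(B)={b}  FIRST(C)={b,c}
pass 2:
  B via B→S a b: +{a,c}
  FIRST(S)={a,b,c}  FIRST(A)={c}  FIRST(B)={a,b,c}  FIRST(C)={b,c}
pass 3: done
  FIRST(S)={a,b,c}  FIRST(A)={c}  FIRST(B)={a,b,c}  FIRST(C)={b,c}

FIRST(B) = ["a", "b", "c"]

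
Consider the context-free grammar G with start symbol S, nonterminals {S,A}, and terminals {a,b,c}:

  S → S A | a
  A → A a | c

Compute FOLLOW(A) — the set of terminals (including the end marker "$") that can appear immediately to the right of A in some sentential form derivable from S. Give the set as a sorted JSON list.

Compute FIRST by fixpoint:
iter 1:
  A via A→c: +{c}
  S via S→a: +{a}
  FIRST[S]={a}  FIRST[A]={c}
iter 2: (no change)
  FIRST[S]={a}  FIRST[A]={c}

FOLLOW iteration:
seed FOLLOW(S) with $
pass 1:
  A→A a: FOLLOW(A) ⊇ FIRST(a) = {a}; new: +{a}
  S→S A: FOLLOW(S) ⊇ FIRST(A) = {c}; new: +{c}
  S→S A: FOLLOW(A) ⊇ FOLLOW(S) ⊇ {$,c}; new: +{$,c}
  FOLLOW(S)={$,c}  FOLLOW(A)={$,a,c}
pass 2: (stable)
  FOLLOW(S)={$,c}  FOLLOW(A)={$,a,c}

FOLLOW(A) = ["$", "a", "c"]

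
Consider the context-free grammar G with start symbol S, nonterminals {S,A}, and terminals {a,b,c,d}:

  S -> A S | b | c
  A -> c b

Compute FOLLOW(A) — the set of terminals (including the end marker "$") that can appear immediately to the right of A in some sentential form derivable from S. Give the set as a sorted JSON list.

Compute FIRST by fixpoint:
pass 1:
  A via A→c b: +{c}
  S via S→A S: +{c}
  S via S→b: +{b}
  FIRST(S)={b,c}  FIRST(A)={c}
pass 2: (stable)
  FIRST(S)={b,c}  FIRST(A)={c}

FOLLOW iteration:
seed FOLLOW(S) with $
iter 1:
  S→A S: FOLLOW(A) ⊇ FIRST(S) = {b,c}; new: +{b,c}
  S: {$}  A: {b,c}
iter 2: (stable)
  S: {$}  A: {b,c}

FOLLOW(A) = ["b", "c"]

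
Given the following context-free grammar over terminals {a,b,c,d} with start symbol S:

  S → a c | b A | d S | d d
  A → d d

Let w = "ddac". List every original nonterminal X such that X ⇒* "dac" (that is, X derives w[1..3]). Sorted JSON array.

Convert to CNF:
  S -> T0 S | T0 T0 | T1 T2 | T3 A
  A -> T0 T0
  T0 -> d
  T1 -> a
  T2 -> c
  T3 -> b

CYK fill, restricted to cells inside w[1..3]:
  cell(1,1) d: {T0}  orig:{}
  cell(2,2) a: {T1}  orig:{}
  cell(3,3) c: {T2}  orig:{}
  cell(1,2) da: ∅
  cell(2,3) ac: {S}
  cell(1,3) dac: {S}

Original NTs in T[1,3] deriving "dac": ["S"]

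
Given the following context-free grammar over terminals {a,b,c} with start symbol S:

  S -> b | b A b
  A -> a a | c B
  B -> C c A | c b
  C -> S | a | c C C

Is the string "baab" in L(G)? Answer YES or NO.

CNF form of G:
  S -> T2 X6 | b
  A -> T0 T0 | T1 B
  B -> C X3 | T1 T2
  C -> T1 X5 | T2 X4 | a | b
  T0 -> a
  T1 -> c
  T2 -> b
  X3 -> T1 A
  X4 -> A T2
  X5 -> C C
  X6 -> A T2

Fill CYK table bottom-up:
  T[0,0] 'b' = {C,S,T2}  orig:{C,S}
  T[1,1] 'a' = {C,T0}  orig:{C}
  T[2,2] 'a' = {C,T0}  orig:{C}
  T[3,3] 'b' = {C,S,T2}  orig:{C,S}
  T[0,1] 'ba' = {X5}  orig:{}
  T[1,2] 'aa' = {A,X5}  orig:{A}
  T[2,3] 'ab' = {X5}  orig:{}
  T[0,2] 'baa' = ∅
  T[1,3] 'aab' = {X4,X6}  orig:{}
  T[0,3] 'baab' = {C,S}

S ∈ T[0,3] ⇒ YES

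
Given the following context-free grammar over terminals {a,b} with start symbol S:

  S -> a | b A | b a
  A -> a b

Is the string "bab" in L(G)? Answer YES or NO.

Convert to CNF:
  S -> T1 A | T1 T0 | a
  A -> T0 T1
  T0 -> a
  T1 -> b

CYK fill:
  T[0,0] 'b' = {T1}  orig:{}
  T[1,1] 'a' = {S,T0}  orig:{S}
  T[2,2] 'b' = {T1}  orig:{}
  T[0,1] 'ba' = {S}
  T[1,2] 'ab' = {A}
  T[0,2] 'bab' = {S}

S ∈ T[0,2] ⇒ YES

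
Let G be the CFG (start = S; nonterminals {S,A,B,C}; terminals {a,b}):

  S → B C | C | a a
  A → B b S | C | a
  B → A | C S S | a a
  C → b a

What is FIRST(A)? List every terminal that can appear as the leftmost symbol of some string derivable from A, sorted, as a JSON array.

FIRST sets, iterate to fixpoint:
iter 1:
  A via A→a: +{a}
  B via B→A: +{a}
  C via C→b a: +{b}
  S via S→B C: +{a}
  S via S→C: +{b}
  S: {a,b}  A: {a}  B: {a}  C: {b}
iter 2:
  A via A→C: +{b}
  B via B→A: +{b}
  S: {a,b}  A: {a,b}  B: {a,b}  C: {b}
iter 3: — fixpoint
  S: {a,b}  A: {a,b}  B: {a,b}  C: {b}

FIRST(A) = ["a", "b"]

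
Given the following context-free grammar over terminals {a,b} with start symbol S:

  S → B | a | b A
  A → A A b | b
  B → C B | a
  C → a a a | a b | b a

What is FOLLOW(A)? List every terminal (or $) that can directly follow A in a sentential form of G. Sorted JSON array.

FIRST sets, iterate to fixpoint:
round 1:
  A via A→b: +{b}
  B via B→a: +{a}
  C via C→a a a: +{a}
  C via C→b a: +{b}
  S via S→B: +{a}
  S via S→b A: +{b}
  S: {a,b}  A: {b}  B: {a}  C: {a,b}
round 2:
  B via B→C B: +{b}
  S: {a,b}  A: {b}  B: {a,b}  C: {a,b}
round 3: (no change)
  S: {a,b}  A: {b}  B: {a,b}  C: {a,b}

Compute FOLLOW by fixpoint:
FOLLOW(S) := {$}
iter 1:
  A→A A b: FOLLOW(A) ⊇ FIRST(A) = {b}; new: +{b}
  B→C B: FOLLOW(C) ⊇ FIRST(B) = {a,b}; new: +{a,b}
  S→B: FOLLOW(B) ⊇ FOLLOW(S) ⊇ {$}; new: +{$}
  S→b A: FOLLOW(A) ⊇ FOLLOW(S) ⊇ {$}; new: +{$}
  S: {$}  A: {$,b}  B: {$}  C: {a,b}
iter 2: (no change)
  S: {$}  A: {$,b}  B: {$}  C: {a,b}

FOLLOW(A) = ["$", "b"]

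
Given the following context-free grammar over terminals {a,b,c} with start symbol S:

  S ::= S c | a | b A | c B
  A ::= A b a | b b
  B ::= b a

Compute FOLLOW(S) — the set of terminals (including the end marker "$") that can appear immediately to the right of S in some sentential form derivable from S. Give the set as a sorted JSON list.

FIRST iteration:
iter 1:
  A via A→b b: +{b}
  B via B→b a: +{b}
  S via S→a: +{a}
  S via S→b A: +{b}
  S via S→c B: +{c}
  S: {a,b,c}  A: {b}  B: {b}
iter 2: — fixpoint
  S: {a,b,c}  A: {b}  B: {b}

FOLLOW iteration:
seed FOLLOW(S) with $
[1]
  A→A b a: FOLLOW(A) ⊇ FIRST(b) = {b}; new: +{b}
  S→S c: FOLLOW(S) ⊇ FIRST(c) = {c}; new: +{c}
  S→b A: FOLLOW(A) ⊇ FOLLOW(S) ⊇ {$,c}; new: +{$,c}
  S→c B: FOLLOW(B) ⊇ FOLLOW(S) ⊇ {$,c}; new: +{$,c}
  FOLLOW(S)={$,c}  FOLLOW(A)={$,b,c}  FOLLOW(B)={$,c}
[2] — fixpoint
  FOLLOW(S)={$,c}  FOLLOW(A)={$,b,c}  FOLLOW(B)={$,c}

FOLLOW(S) = ["$", "c"]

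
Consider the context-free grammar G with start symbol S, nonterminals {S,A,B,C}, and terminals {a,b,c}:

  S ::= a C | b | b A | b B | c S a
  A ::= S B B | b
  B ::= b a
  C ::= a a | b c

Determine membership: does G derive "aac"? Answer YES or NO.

Convert to CNF:
  S -> T0 A | T0 B | T1 C | T2 X4 | b
  A -> S X3 | b
  B -> T0 T1
  C -> T0 T2 | T1 T1
  T0 -> b
  T1 -> a
  T2 -> c
  X3 -> B B
  X4 -> S T1

Fill CYK table bottom-up:
  [0..0]={T1}  "a"  orig:{}
  [1..1]={T1}  "a"  orig:{}
  [2..2]={T2}  "c"  orig:{}
  [0..1]={C}  "aa"
  [1..2]=∅  "ac"
  [0..2]=∅  "aac"

S ∉ T[0,2] ⇒ NO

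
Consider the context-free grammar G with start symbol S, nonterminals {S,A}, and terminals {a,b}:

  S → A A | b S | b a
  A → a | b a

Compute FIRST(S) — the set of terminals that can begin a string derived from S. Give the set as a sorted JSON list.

Compute FIRST by fixpoint:
[1]
  A via A→a: +{a}
  A via A→b a: +{b}
  S via S→A A: +{a,b}
  FIRST[S]={a,b}  FIRST[A]={a,b}
[2] (no change)
  FIRST[S]={a,b}  FIRST[A]={a,b}

FIRST(S) = ["a", "b"]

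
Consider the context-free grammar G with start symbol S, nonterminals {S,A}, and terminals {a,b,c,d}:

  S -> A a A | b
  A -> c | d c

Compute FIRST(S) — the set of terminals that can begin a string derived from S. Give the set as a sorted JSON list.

FIRST sets, iterate to fixpoint:
round 1:
  A via A→c: +{c}
  A via A→d c: +{d}
  S via S→A a A: +{c,d}
  S via S→b: +{b}
  FIRST[S]={b,c,d}  FIRST[A]={c,d}
round 2: done
  FIRST[S]={b,c,d}  FIRST[A]={c,d}

FIRST(S) = ["b", "c", "d"]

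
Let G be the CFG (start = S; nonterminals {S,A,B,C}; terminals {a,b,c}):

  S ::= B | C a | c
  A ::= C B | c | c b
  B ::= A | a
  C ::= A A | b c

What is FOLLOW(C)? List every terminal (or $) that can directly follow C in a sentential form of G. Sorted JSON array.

FIRST iteration:
iter 1:
  A via A→c: +{c}
  B via B→A: +{c}
  B via B→a: +{a}
  C via C→A A: +{c}
  C via C→b c: +{b}
  S via S→B: +{a,c}
  S via S→C a: +{b}
  FIRST(S)={a,b,c}  FIRST(A)={c}  FIRST(B)={a,c}  FIRST(C)={b,c}
iter 2:
  A via A→C B: +{b}
  B via B→A: +{b}
  FIRST(S)={a,b,c}  FIRST(A)={b,c}  FIRST(B)={a,b,c}  FIRST(C)={b,c}
iter 3: done
  FIRST(S)={a,b,c}  FIRST(A)={b,c}  FIRST(B)={a,b,c}  FIRST(C)={b,c}

Compute FOLLOW by fixpoint:
seed FOLLOW(S) with $
round 1:
  A→C B: FOLLOW(C) ⊇ FIRST(B) = {a,b,c}; new: +{a,b,c}
  C→A A: FOLLOW(A) ⊇ FIRST(A) = {b,c}; new: +{b,c}
  C→A A: FOLLOW(A) ⊇ FOLLOW(C) ⊇ {a,b,c}; new: +{a}
  S→B: FOLLOW(B) ⊇ FOLLOW(S) ⊇ {$}; new: +{$}
  FOLLOW[S]={$}  FOLLOW[A]={a,b,c}  FOLLOW[B]={$}  FOLLOW[C]={a,b,c}
round 2:
  A→C B: FOLLOW(B) ⊇ FOLLOW(A) ⊇ {a,b,c}; new: +{a,b,c}
  B→A: FOLLOW(A) ⊇ FOLLOW(B) ⊇ {$,a,b,c}; new: +{$}
  FOLLOW[S]={$}  FOLLOW[A]={$,a,b,c}  FOLLOW[B]={$,a,b,c}  FOLLOW[C]={a,b,c}
round 3: — fixpoint
  FOLLOW[S]={$}  FOLLOW[A]={$,a,b,c}  FOLLOW[B]={$,a,b,c}  FOLLOW[C]={a,b,c}

FOLLOW(C) = ["a", "b", "c"]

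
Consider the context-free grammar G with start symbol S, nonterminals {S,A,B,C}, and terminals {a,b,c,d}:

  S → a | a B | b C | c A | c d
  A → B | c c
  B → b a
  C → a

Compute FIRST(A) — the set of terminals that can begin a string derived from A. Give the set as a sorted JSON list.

Compute FIRST by fixpoint:
[1]
  A via A→c c: +{c}
  B via B→b a: +{b}
  C via C→a: +{a}
  S via S→a: +{a}
  S via S→b C: +{b}
  S via S→c A: +{c}
  FIRST[S]={a,b,c}  FIRST[A]={c}  FIRST[B]={b}  FIRST[C]={a}
[2]
  A via A→B: +{b}
  FIRST[S]={a,b,c}  FIRST[A]={b,c}  FIRST[B]={b}  FIRST[C]={a}
[3] done
  FIRST[S]={a,b,c}  FIRST[A]={b,c}  FIRST[B]={b}  FIRST[C]={a}

FIRST(A) = ["b", "c"]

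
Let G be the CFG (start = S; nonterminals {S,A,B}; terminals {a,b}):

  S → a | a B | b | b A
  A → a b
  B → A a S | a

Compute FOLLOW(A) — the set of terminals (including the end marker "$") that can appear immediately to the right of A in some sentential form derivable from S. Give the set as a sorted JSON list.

FIRST iteration:
[1]
  A via A→a b: +{a}
  B via B→A a S: +{a}
  S via S→a: +{a}
  S via S→b: +{b}
  FIRST[S]={a,b}  FIRST[A]={a}  FIRST[B]={a}
[2] (stable)
  FIRST[S]={a,b}  FIRST[A]={a}  FIRST[B]={a}

FOLLOW sets:
initialize: $ ∈ FOLLOW(S)
round 1:
  B→A a S: FOLLOW(A) ⊇ FIRST(a) = {a}; new: +{a}
  S→a B: FOLLOW(B) ⊇ FOLLOW(S) ⊇ {$}; new: +{$}
  S→b A: FOLLOW(A) ⊇ FOLLOW(S) ⊇ {$}; new: +{$}
  FOLLOW(S)={$}  FOLLOW(A)={$,a}  FOLLOW(B)={$}
round 2: — fixpoint
  FOLLOW(S)={$}  FOLLOW(A)={$,a}  FOLLOW(B)={$}

FOLLOW(A) = ["$", "a"]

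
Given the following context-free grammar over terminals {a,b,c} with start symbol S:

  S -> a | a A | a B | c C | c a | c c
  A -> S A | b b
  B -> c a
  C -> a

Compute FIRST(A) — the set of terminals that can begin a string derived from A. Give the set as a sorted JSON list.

Compute FIRST by fixpoint:
round 1:
  A via A→b b: +{b}
  B via B→c a: +{c}
  C via C→a: +{a}
  S via S→a: +{a}
  S via S→c C: +{c}
  FIRST[S]={a,c}  FIRST[A]={b}  FIRST[B]={c}  FIRST[C]={a}
round 2:
  A via A→S A: +{a,c}
  FIRST[S]={a,c}  FIRST[A]={a,b,c}  FIRST[B]={c}  FIRST[C]={a}
round 3: (stable)
  FIRST[S]={a,c}  FIRST[A]={a,b,c}  FIRST[B]={c}  FIRST[C]={a}

FIRST(A) = ["a", "b", "c"]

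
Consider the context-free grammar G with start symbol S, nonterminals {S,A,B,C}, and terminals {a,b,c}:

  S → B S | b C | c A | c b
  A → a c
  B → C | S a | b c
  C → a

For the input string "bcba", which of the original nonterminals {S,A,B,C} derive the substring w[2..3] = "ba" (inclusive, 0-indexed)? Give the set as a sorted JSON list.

Convert to CNF:
  S -> B S | T1 A | T1 T2 | T2 C
  A -> T0 T1
  B -> S T0 | T2 T1 | a
  C -> a
  T0 -> a
  T1 -> c
  T2 -> b

Fill CYK table bottom-up (cells [i..j] with 2 ≤ i ≤ j ≤ 3 only):
  cell(2,2) b: {T2}  orig:{}
  cell(3,3) a: {B,C,T0}  orig:{B,C}
  cell(2,3) ba: {S}

Original NTs in T[2,3] deriving "ba": ["S"]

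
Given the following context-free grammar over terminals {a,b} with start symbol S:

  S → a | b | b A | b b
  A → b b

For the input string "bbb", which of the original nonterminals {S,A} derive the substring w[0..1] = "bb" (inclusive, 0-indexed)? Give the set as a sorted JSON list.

Convert to CNF:
  S -> T0 A | T0 T0 | a | b
  A -> T0 T0
  T0 -> b

CYK table (by increasing span), restricted to cells inside w[0..1]:
  cell(0,0) b: {S,T0}  orig:{S}
  cell(1,1) b: {S,T0}  orig:{S}
  cell(0,1) bb: {A,S}

Original NTs in T[0,1] deriving "bb": ["A", "S"]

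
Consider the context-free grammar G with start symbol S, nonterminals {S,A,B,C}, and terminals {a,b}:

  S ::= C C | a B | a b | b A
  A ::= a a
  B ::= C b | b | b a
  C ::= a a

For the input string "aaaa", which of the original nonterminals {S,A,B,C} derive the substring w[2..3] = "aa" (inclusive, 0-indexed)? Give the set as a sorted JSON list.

Convert to CNF:
  S -> C C | T0 B | T0 T1 | T1 A
  A -> T0 T0
  B -> C T1 | T1 T0 | b
  C -> T0 T0
  T0 -> a
  T1 -> b

CYK fill, restricted to cells inside w[2..3]:
  T[2,2] 'a' = {T0}  orig:{}
  T[3,3] 'a' = {T0}  orig:{}
  T[2,3] 'aa' = {A,C}

Original NTs in T[2,3] deriving "aa": ["A", "C"]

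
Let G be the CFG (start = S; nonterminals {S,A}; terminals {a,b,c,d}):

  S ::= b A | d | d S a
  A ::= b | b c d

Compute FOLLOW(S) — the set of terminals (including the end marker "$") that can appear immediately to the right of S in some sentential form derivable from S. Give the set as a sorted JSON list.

FIRST sets, iterate to fixpoint:
[1]
  A via A→b: +{b}
  S via S→b A: +{b}
  S via S→d: +{d}
  S: {b,d}  A: {b}
[2] — fixpoint
  S: {b,d}  A: {b}

FOLLOW sets:
FOLLOW(S) := {$}
iter 1:
  S→b A: FOLLOW(A) ⊇ FOLLOW(S) ⊇ {$}; new: +{$}
  S→d S a: FOLLOW(S) ⊇ FIRST(a) = {a}; new: +{a}
  FOLLOW(S)={$,a}  FOLLOW(A)={$}
iter 2:
  S→b A: FOLLOW(A) ⊇ FOLLOW(S) ⊇ {$,a}; new: +{a}
  FOLLOW(S)={$,a}  FOLLOW(A)={$,a}
iter 3: done
  FOLLOW(S)={$,a}  FOLLOW(A)={$,a}

FOLLOW(S) = ["$", "a"]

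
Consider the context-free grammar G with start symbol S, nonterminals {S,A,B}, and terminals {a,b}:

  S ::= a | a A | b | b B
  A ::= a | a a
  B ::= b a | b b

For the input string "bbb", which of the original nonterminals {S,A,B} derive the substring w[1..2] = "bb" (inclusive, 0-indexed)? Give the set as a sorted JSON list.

Convert to CNF:
  S -> T0 A | T1 B | a | b
  A -> T0 T0 | a
  B -> T1 T0 | T1 T1
  T0 -> a
  T1 -> b

CYK table (by increasing span) (cells [i..j] with 1 ≤ i ≤ j ≤ 2 only):
  T[1,1] 'b' = {S,T1}  orig:{S}
  T[2,2] 'b' = {S,T1}  orig:{S}
  T[1,2] 'bb' = {B}

Original NTs in T[1,2] deriving "bb": ["B"]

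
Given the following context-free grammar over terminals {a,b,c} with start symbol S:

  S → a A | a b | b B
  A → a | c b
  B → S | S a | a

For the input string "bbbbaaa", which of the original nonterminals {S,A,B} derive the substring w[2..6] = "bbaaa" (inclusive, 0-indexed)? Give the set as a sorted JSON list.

CNF form of G:
  S -> T1 B | T2 A | T2 T1
  A -> T0 T1 | a
  B -> S T2 | T1 B | T2 A | T2 T1 | a
  T0 -> c
  T1 -> b
  T2 -> a

Fill CYK table bottom-up — only the sub-triangle for w[2..6]:
  [2..2]={T1}  "b"  orig:{}
  [3..3]={T1}  "b"  orig:{}
  [4..4]={A,B,T2}  "a"  orig:{A,B}
  [5..5]={A,B,T2}  "a"  orig:{A,B}
  [6..6]={A,B,T2}  "a"  orig:{A,B}
  [2..3]=∅  "bb"
  [3..4]={B,S}  "ba"
  [4..5]={B,S}  "aa"
  [5..6]={B,S}  "aa"
  [2..4]={B,S}  "bba"
  [3..5]={B,S}  "baa"
  [4..6]={B}  "aaa"
  [2..5]={B,S}  "bbaa"
  [3..6]={B,S}  "baaa"
  [2..6]={B,S}  "bbaaa"

Original NTs in T[2,6] deriving "bbaaa": ["B", "S"]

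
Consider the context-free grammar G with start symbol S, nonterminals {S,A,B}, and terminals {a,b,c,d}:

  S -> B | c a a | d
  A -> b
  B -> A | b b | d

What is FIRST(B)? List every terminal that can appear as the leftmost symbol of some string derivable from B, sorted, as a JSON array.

FIRST sets, iterate to fixpoint:
pass 1:
  A via A→b: +{b}
  B via B→A: +{b}
  B via B→d: +{d}
  S via S→B: +{b,d}
  S via S→c a a: +{c}
  S: {b,c,d}  A: {b}  B: {b,d}
pass 2: — fixpoint
  S: {b,c,d}  A: {b}  B: {b,d}

FIRST(B) = ["b", "d"]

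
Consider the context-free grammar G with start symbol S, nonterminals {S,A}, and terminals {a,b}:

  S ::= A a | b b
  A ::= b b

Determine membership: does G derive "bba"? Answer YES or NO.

Convert to CNF:
  S -> A T1 | T0 T0
  A -> T0 T0
  T0 -> b
  T1 -> a

CYK fill:
  cell(0,0) b: {T0}  orig:{}
  cell(1,1) b: {T0}  orig:{}
  cell(2,2) a: {T1}  orig:{}
  cell(0,1) bb: {A,S}
  cell(1,2) ba: ∅
  cell(0,2) bba: {S}

S ∈ T[0,2] ⇒ YES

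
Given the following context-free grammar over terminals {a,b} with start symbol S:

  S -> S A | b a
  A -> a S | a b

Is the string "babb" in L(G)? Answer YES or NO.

Convert to CNF:
  S -> S A | T1 T0
  A -> T0 S | T0 T1
  T0 -> a
  T1 -> b

CYK fill:
  T[0,0] 'b' = {T1}  orig:{}
  T[1,1] 'a' = {T0}  orig:{}
  T[2,2] 'b' = {T1}  orig:{}
  T[3,3] 'b' = {T1}  orig:{}
  T[0,1] 'ba' = {S}
  T[1,2] 'ab' = {A}
  T[2,3] 'bb' = ∅
  T[0,2] 'bab' = ∅
  T[1,3] 'abb' = ∅
  T[0,3] 'babb' = ∅

S ∉ T[0,3] ⇒ NO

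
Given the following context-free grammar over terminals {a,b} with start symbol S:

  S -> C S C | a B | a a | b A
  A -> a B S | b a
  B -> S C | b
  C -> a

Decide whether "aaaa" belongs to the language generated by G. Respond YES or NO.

CNF form of G:
  S -> C X3 | T0 B | T0 T0 | T1 A
  A -> T0 X2 | T1 T0
  B -> S C | b
  C -> a
  T0 -> a
  T1 -> b
  X2 -> B S
  X3 -> S C

Fill CYK table bottom-up:
  [0..0]={C,T0}  "a"  orig:{C}
  [1..1]={C,T0}  "a"  orig:{C}
  [2..2]={C,T0}  "a"  orig:{C}
  [3..3]={C,T0}  "a"  orig:{C}
  [0..1]={S}  "aa"
  [1..2]={S}  "aa"
  [2..3]={S}  "aa"
  [0..2]={B,X3}  "aaa"  orig:{B}
  [1..3]={B,X3}  "aaa"  orig:{B}
  [0..3]={S}  "aaaa"

S ∈ T[0,3] ⇒ YES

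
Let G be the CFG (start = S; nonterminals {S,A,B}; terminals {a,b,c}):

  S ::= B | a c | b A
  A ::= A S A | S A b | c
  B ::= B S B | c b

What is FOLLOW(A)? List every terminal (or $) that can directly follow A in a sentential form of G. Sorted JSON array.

FIRST iteration:
iter 1:
  A via A→c: +{c}
  B via B→c b: +{c}
  S via S→B: +{c}
  S via S→a c: +{a}
  S via S→b A: +{b}
  FIRST[S]={a,b,c}  FIRST[A]={c}  FIRST[B]={c}
iter 2:
  A via A→S A b: +{a,b}
  FIRST[S]={a,b,c}  FIRST[A]={a,b,c}  FIRST[B]={c}
iter 3: (no change)
  FIRST[S]={a,b,c}  FIRST[A]={a,b,c}  FIRST[B]={c}

FOLLOW sets:
seed FOLLOW(S) with $
[1]
  A→A S A: FOLLOW(A) ⊇ FIRST(S) = {a,b,c}; new: +{a,b,c}
  A→A S A: FOLLOW(S) ⊇ FIRST(A) = {a,b,c}; new: +{a,b,c}
  B→B S B: FOLLOW(B) ⊇ FIRST(S) = {a,b,c}; new: +{a,b,c}
  S→B: FOLLOW(B) ⊇ FOLLOW(S) ⊇ {$,a,b,c}; new: +{$}
  S→b A: FOLLOW(A) ⊇ FOLLOW(S) ⊇ {$,a,b,c}; new: +{$}
  FOLLOW[S]={$,a,b,c}  FOLLOW[A]={$,a,b,c}  FOLLOW[B]={$,a,b,c}
[2] (no change)
  FOLLOW[S]={$,a,b,c}  FOLLOW[A]={$,a,b,c}  FOLLOW[B]={$,a,b,c}

FOLLOW(A) = ["$", "a", "b", "c"]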